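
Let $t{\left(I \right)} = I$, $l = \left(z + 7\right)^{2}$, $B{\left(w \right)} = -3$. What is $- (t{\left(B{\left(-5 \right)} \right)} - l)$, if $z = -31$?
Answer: $579$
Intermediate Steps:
$l = 576$ ($l = \left(-31 + 7\right)^{2} = \left(-24\right)^{2} = 576$)
$- (t{\left(B{\left(-5 \right)} \right)} - l) = - (-3 - 576) = \left(-1\right) \left(-579\right) = 579$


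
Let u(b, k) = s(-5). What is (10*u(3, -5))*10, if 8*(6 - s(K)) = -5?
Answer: 1325/2 ≈ 662.50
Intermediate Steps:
s(K) = 53/8 (s(K) = 6 - ⅛*(-5) = 6 + 5/8 = 53/8)
u(b, k) = 53/8
(10*u(3, -5))*10 = (10*(53/8))*10 = (265/4)*10 = 1325/2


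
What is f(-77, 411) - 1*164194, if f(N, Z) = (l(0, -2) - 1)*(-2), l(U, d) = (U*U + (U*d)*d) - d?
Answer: -164196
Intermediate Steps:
l(U, d) = U² - d + U*d² (l(U, d) = (U² + U*d²) - d = U² - d + U*d²)
f(N, Z) = -2 (f(N, Z) = ((0² - 1*(-2) + 0*(-2)²) - 1)*(-2) = ((0 + 2 + 0*4) - 1)*(-2) = ((0 + 2 + 0) - 1)*(-2) = (2 - 1)*(-2) = 1*(-2) = -2)
f(-77, 411) - 1*164194 = -2 - 1*164194 = -2 - 164194 = -164196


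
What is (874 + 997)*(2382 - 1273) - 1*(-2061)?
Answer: 2077000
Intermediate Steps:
(874 + 997)*(2382 - 1273) - 1*(-2061) = 1871*1109 + 2061 = 2074939 + 2061 = 2077000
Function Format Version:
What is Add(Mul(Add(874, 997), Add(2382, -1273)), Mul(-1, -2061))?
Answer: 2077000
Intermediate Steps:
Add(Mul(Add(874, 997), Add(2382, -1273)), Mul(-1, -2061)) = Add(Mul(1871, 1109), 2061) = Add(2074939, 2061) = 2077000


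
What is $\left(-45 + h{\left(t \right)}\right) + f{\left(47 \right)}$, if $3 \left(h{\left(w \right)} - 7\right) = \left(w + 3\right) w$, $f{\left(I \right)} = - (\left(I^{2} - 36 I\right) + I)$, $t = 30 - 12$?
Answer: $-476$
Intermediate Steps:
$t = 18$
$f{\left(I \right)} = - I^{2} + 35 I$ ($f{\left(I \right)} = - (I^{2} - 35 I) = - I^{2} + 35 I$)
$h{\left(w \right)} = 7 + \frac{w \left(3 + w\right)}{3}$ ($h{\left(w \right)} = 7 + \frac{\left(w + 3\right) w}{3} = 7 + \frac{\left(3 + w\right) w}{3} = 7 + \frac{w \left(3 + w\right)}{3}$)
$\left(-45 + h{\left(t \right)}\right) + f{\left(47 \right)} = \left(-45 + \left(7 + 18 + \frac{18^{2}}{3}\right)\right) + 47 \left(35 - 47\right) = \left(-45 + \left(7 + 18 + \frac{1}{3} \cdot 324\right)\right) + 47 \left(35 - 47\right) = \left(-45 + \left(7 + 18 + 108\right)\right) + 47 \left(-12\right) = \left(-45 + 133\right) - 564 = 88 - 564 = -476$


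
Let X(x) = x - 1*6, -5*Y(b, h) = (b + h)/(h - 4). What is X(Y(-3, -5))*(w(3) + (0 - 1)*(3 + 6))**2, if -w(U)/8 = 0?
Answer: -2502/5 ≈ -500.40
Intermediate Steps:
w(U) = 0 (w(U) = -8*0 = 0)
Y(b, h) = -(b + h)/(5*(-4 + h)) (Y(b, h) = -(b + h)/(5*(h - 4)) = -(b + h)/(5*(-4 + h)))
X(x) = -6 + x (X(x) = x - 6 = -6 + x)
X(Y(-3, -5))*(w(3) + (0 - 1)*(3 + 6))**2 = (-6 + (-1*(-3) - 1*(-5))/(5*(-4 - 5)))*(0 + (0 - 1)*(3 + 6))**2 = (-6 + (1/5)*(3 + 5)/(-9))*(0 - 1*9)**2 = (-6 + (1/5)*(-1/9)*8)*(0 - 9)**2 = (-6 - 8/45)*(-9)**2 = -278/45*81 = -2502/5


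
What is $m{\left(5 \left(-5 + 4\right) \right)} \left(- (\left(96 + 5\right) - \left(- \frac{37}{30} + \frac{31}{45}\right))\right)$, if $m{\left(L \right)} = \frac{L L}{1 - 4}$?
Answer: $\frac{45695}{54} \approx 846.2$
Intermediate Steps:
$m{\left(L \right)} = - \frac{L^{2}}{3}$ ($m{\left(L \right)} = \frac{L^{2}}{1 - 4} = \frac{L^{2}}{-3} = L^{2} \left(- \frac{1}{3}\right) = - \frac{L^{2}}{3}$)
$m{\left(5 \left(-5 + 4\right) \right)} \left(- (\left(96 + 5\right) - \left(- \frac{37}{30} + \frac{31}{45}\right))\right) = - \frac{\left(5 \left(-5 + 4\right)\right)^{2}}{3} \left(- (\left(96 + 5\right) - \left(- \frac{37}{30} + \frac{31}{45}\right))\right) = - \frac{\left(5 \left(-1\right)\right)^{2}}{3} \left(- (101 - - \frac{49}{90})\right) = - \frac{\left(-5\right)^{2}}{3} \left(- (101 + \left(\frac{37}{30} - \frac{31}{45}\right))\right) = \left(- \frac{1}{3}\right) 25 \left(- (101 + \frac{49}{90})\right) = - \frac{25 \left(\left(-1\right) \frac{9139}{90}\right)}{3} = \left(- \frac{25}{3}\right) \left(- \frac{9139}{90}\right) = \frac{45695}{54}$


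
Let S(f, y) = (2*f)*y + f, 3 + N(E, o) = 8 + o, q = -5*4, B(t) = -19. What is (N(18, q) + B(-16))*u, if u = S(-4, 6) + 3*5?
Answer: 1258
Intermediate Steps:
q = -20
N(E, o) = 5 + o (N(E, o) = -3 + (8 + o) = 5 + o)
S(f, y) = f + 2*f*y (S(f, y) = 2*f*y + f = f + 2*f*y)
u = -37 (u = -4*(1 + 2*6) + 3*5 = -4*(1 + 12) + 15 = -4*13 + 15 = -52 + 15 = -37)
(N(18, q) + B(-16))*u = ((5 - 20) - 19)*(-37) = (-15 - 19)*(-37) = -34*(-37) = 1258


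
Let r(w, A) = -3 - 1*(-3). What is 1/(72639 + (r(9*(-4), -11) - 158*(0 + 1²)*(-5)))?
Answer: 1/73429 ≈ 1.3619e-5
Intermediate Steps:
r(w, A) = 0 (r(w, A) = -3 + 3 = 0)
1/(72639 + (r(9*(-4), -11) - 158*(0 + 1²)*(-5))) = 1/(72639 + (0 - 158*(0 + 1²)*(-5))) = 1/(72639 + (0 - 158*(0 + 1)*(-5))) = 1/(72639 + (0 - 158*(-5))) = 1/(72639 + (0 + 790)) = 1/(72639 + 790) = 1/73429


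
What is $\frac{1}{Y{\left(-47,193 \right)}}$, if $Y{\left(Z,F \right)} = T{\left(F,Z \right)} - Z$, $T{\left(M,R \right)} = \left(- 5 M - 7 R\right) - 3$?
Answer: $- \frac{1}{592} \approx -0.0016892$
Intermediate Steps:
$T{\left(M,R \right)} = -3 - 7 R - 5 M$ ($T{\left(M,R \right)} = \left(- 7 R - 5 M\right) - 3 = -3 - 7 R - 5 M$)
$Y{\left(Z,F \right)} = -3 - 8 Z - 5 F$ ($Y{\left(Z,F \right)} = \left(-3 - 7 Z - 5 F\right) - Z = -3 - 8 Z - 5 F$)
$\frac{1}{Y{\left(-47,193 \right)}} = \frac{1}{-3 - -376 - 965} = \frac{1}{-3 + 376 - 965} = \frac{1}{-592} = - \frac{1}{592}$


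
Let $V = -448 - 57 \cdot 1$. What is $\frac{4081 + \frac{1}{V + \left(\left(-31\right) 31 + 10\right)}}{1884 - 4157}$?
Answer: $- \frac{5941935}{3309488} \approx -1.7954$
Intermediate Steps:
$V = -505$ ($V = -448 - 57 = -505$)
$\frac{4081 + \frac{1}{V + \left(\left(-31\right) 31 + 10\right)}}{1884 - 4157} = \frac{4081 + \frac{1}{-505 + \left(\left(-31\right) 31 + 10\right)}}{1884 - 4157} = \frac{4081 + \frac{1}{-505 + \left(-961 + 10\right)}}{-2273} = \left(4081 + \frac{1}{-505 - 951}\right) \left(- \frac{1}{2273}\right) = \left(4081 + \frac{1}{-1456}\right) \left(- \frac{1}{2273}\right) = \left(4081 - \frac{1}{1456}\right) \left(- \frac{1}{2273}\right) = \frac{5941935}{1456} \left(- \frac{1}{2273}\right) = - \frac{5941935}{3309488}$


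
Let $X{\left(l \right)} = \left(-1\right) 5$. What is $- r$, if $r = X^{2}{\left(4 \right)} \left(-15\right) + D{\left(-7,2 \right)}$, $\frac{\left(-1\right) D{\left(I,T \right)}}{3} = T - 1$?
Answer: $378$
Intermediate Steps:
$X{\left(l \right)} = -5$
$D{\left(I,T \right)} = 3 - 3 T$ ($D{\left(I,T \right)} = - 3 \left(T - 1\right) = - 3 \left(-1 + T\right) = 3 - 3 T$)
$r = -378$ ($r = \left(-5\right)^{2} \left(-15\right) + \left(3 - 6\right) = 25 \left(-15\right) + \left(3 - 6\right) = -375 - 3 = -378$)
$- r = \left(-1\right) \left(-378\right) = 378$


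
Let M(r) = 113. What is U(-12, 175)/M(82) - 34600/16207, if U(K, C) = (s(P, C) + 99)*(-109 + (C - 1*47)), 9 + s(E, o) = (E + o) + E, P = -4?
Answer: 75228981/1831391 ≈ 41.078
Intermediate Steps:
s(E, o) = -9 + o + 2*E (s(E, o) = -9 + ((E + o) + E) = -9 + (o + 2*E) = -9 + o + 2*E)
U(K, C) = (-156 + C)*(82 + C) (U(K, C) = ((-9 + C + 2*(-4)) + 99)*(-109 + (C - 1*47)) = ((-9 + C - 8) + 99)*(-109 + (C - 47)) = ((-17 + C) + 99)*(-109 + (-47 + C)) = (82 + C)*(-156 + C) = (-156 + C)*(82 + C))
U(-12, 175)/M(82) - 34600/16207 = (-12792 + 175² - 74*175)/113 - 34600/16207 = (-12792 + 30625 - 12950)*(1/113) - 34600*1/16207 = 4883*(1/113) - 34600/16207 = 4883/113 - 34600/16207 = 75228981/1831391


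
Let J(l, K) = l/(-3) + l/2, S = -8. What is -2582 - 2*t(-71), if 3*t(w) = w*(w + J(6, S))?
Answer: -17686/3 ≈ -5895.3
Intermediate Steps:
J(l, K) = l/6 (J(l, K) = l*(-1/3) + l*(1/2) = -l/3 + l/2 = l/6)
t(w) = w*(1 + w)/3 (t(w) = (w*(w + (1/6)*6))/3 = (w*(w + 1))/3 = (w*(1 + w))/3 = w*(1 + w)/3)
-2582 - 2*t(-71) = -2582 - 2*(1/3)*(-71)*(1 - 71) = -2582 - 2*(1/3)*(-71)*(-70) = -2582 - 2*4970/3 = -2582 - 1*9940/3 = -2582 - 9940/3 = -17686/3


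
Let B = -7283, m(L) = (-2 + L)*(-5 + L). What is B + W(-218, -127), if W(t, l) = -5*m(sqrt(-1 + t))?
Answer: -6238 + 35*I*sqrt(219) ≈ -6238.0 + 517.95*I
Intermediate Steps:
m(L) = (-5 + L)*(-2 + L)
W(t, l) = -45 - 5*t + 35*sqrt(-1 + t) (W(t, l) = -5*(10 + (sqrt(-1 + t))**2 - 7*sqrt(-1 + t)) = -5*(10 + (-1 + t) - 7*sqrt(-1 + t)) = -5*(9 + t - 7*sqrt(-1 + t)) = -45 - 5*t + 35*sqrt(-1 + t))
B + W(-218, -127) = -7283 + (-45 - 5*(-218) + 35*sqrt(-1 - 218)) = -7283 + (-45 + 1090 + 35*sqrt(-219)) = -7283 + (-45 + 1090 + 35*(I*sqrt(219))) = -7283 + (-45 + 1090 + 35*I*sqrt(219)) = -7283 + (1045 + 35*I*sqrt(219)) = -6238 + 35*I*sqrt(219)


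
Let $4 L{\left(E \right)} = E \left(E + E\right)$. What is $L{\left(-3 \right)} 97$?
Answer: $\frac{873}{2} \approx 436.5$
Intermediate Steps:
$L{\left(E \right)} = \frac{E^{2}}{2}$ ($L{\left(E \right)} = \frac{E \left(E + E\right)}{4} = \frac{E 2 E}{4} = \frac{2 E^{2}}{4} = \frac{E^{2}}{2}$)
$L{\left(-3 \right)} 97 = \frac{\left(-3\right)^{2}}{2} \cdot 97 = \frac{1}{2} \cdot 9 \cdot 97 = \frac{9}{2} \cdot 97 = \frac{873}{2}$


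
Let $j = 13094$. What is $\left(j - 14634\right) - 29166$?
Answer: $-30706$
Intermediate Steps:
$\left(j - 14634\right) - 29166 = \left(13094 - 14634\right) - 29166 = -1540 - 29166 = -30706$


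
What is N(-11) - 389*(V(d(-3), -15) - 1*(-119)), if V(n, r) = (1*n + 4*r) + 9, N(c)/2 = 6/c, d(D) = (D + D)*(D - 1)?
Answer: -393680/11 ≈ -35789.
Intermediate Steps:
d(D) = 2*D*(-1 + D) (d(D) = (2*D)*(-1 + D) = 2*D*(-1 + D))
N(c) = 12/c (N(c) = 2*(6/c) = 12/c)
V(n, r) = 9 + n + 4*r (V(n, r) = (n + 4*r) + 9 = 9 + n + 4*r)
N(-11) - 389*(V(d(-3), -15) - 1*(-119)) = 12/(-11) - 389*((9 + 2*(-3)*(-1 - 3) + 4*(-15)) - 1*(-119)) = 12*(-1/11) - 389*((9 + 2*(-3)*(-4) - 60) + 119) = -12/11 - 389*((9 + 24 - 60) + 119) = -12/11 - 389*(-27 + 119) = -12/11 - 389*92 = -12/11 - 35788 = -393680/11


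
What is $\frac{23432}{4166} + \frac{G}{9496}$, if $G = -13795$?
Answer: $\frac{82520151}{19780168} \approx 4.1719$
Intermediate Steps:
$\frac{23432}{4166} + \frac{G}{9496} = \frac{23432}{4166} - \frac{13795}{9496} = 23432 \cdot \frac{1}{4166} - \frac{13795}{9496} = \frac{11716}{2083} - \frac{13795}{9496} = \frac{82520151}{19780168}$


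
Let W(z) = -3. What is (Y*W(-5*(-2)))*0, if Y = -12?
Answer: 0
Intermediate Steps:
(Y*W(-5*(-2)))*0 = -12*(-3)*0 = 36*0 = 0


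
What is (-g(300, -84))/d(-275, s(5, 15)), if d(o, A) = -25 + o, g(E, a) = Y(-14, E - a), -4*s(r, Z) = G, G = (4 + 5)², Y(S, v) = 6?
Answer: 1/50 ≈ 0.020000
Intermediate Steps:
G = 81 (G = 9² = 81)
s(r, Z) = -81/4 (s(r, Z) = -¼*81 = -81/4)
g(E, a) = 6
(-g(300, -84))/d(-275, s(5, 15)) = (-1*6)/(-25 - 275) = -6/(-300) = -6*(-1/300) = 1/50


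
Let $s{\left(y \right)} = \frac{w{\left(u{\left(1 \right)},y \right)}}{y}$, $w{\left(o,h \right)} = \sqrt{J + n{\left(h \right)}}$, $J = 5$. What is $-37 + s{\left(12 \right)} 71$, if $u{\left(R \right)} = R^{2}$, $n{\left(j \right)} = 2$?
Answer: $-37 + \frac{71 \sqrt{7}}{12} \approx -21.346$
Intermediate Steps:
$w{\left(o,h \right)} = \sqrt{7}$ ($w{\left(o,h \right)} = \sqrt{5 + 2} = \sqrt{7}$)
$s{\left(y \right)} = \frac{\sqrt{7}}{y}$
$-37 + s{\left(12 \right)} 71 = -37 + \frac{\sqrt{7}}{12} \cdot 71 = -37 + \frac{71 \sqrt{7}}{12}$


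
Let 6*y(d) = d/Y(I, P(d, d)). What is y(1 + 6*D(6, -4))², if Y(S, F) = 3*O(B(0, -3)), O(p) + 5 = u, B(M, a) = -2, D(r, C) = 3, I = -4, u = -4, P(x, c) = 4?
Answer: 361/26244 ≈ 0.013756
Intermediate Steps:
O(p) = -9 (O(p) = -5 - 4 = -9)
Y(S, F) = -27 (Y(S, F) = 3*(-9) = -27)
y(d) = -d/162 (y(d) = (d/(-27))/6 = (d*(-1/27))/6 = (-d/27)/6 = -d/162)
y(1 + 6*D(6, -4))² = (-(1 + 6*3)/162)² = (-(1 + 18)/162)² = (-1/162*19)² = (-19/162)² = 361/26244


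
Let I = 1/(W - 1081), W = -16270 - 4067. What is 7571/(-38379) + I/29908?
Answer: -4849752056003/24584418529176 ≈ -0.19727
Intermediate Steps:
W = -20337
I = -1/21418 (I = 1/(-20337 - 1081) = 1/(-21418) = -1/21418 ≈ -4.6690e-5)
7571/(-38379) + I/29908 = 7571/(-38379) - 1/21418/29908 = 7571*(-1/38379) - 1/21418*1/29908 = -7571/38379 - 1/640569544 = -4849752056003/24584418529176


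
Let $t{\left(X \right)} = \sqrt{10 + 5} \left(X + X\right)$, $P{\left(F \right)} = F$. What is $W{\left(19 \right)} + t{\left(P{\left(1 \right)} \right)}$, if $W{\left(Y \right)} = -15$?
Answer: $-15 + 2 \sqrt{15} \approx -7.254$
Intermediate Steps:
$t{\left(X \right)} = 2 X \sqrt{15}$ ($t{\left(X \right)} = \sqrt{15} \cdot 2 X = 2 X \sqrt{15}$)
$W{\left(19 \right)} + t{\left(P{\left(1 \right)} \right)} = -15 + 2 \cdot 1 \sqrt{15} = -15 + 2 \sqrt{15}$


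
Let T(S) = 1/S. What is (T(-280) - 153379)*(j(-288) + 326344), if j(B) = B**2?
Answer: -2197166496481/35 ≈ -6.2776e+10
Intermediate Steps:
(T(-280) - 153379)*(j(-288) + 326344) = (1/(-280) - 153379)*((-288)**2 + 326344) = (-1/280 - 153379)*(82944 + 326344) = -42946121/280*409288 = -2197166496481/35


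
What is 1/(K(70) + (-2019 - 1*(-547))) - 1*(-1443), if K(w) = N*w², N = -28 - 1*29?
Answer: 405153995/280772 ≈ 1443.0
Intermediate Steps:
N = -57 (N = -28 - 29 = -57)
K(w) = -57*w²
1/(K(70) + (-2019 - 1*(-547))) - 1*(-1443) = 1/(-57*70² + (-2019 - 1*(-547))) - 1*(-1443) = 1/(-57*4900 + (-2019 + 547)) + 1443 = 1/(-279300 - 1472) + 1443 = 1/(-280772) + 1443 = -1/280772 + 1443 = 405153995/280772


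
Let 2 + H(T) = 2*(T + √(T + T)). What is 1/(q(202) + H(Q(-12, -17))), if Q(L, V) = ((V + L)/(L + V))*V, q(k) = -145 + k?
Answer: 21/577 - 2*I*√34/577 ≈ 0.036395 - 0.020211*I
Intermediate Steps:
Q(L, V) = V (Q(L, V) = ((L + V)/(L + V))*V = 1*V = V)
H(T) = -2 + 2*T + 2*√2*√T (H(T) = -2 + 2*(T + √(T + T)) = -2 + 2*(T + √(2*T)) = -2 + 2*(T + √2*√T) = -2 + (2*T + 2*√2*√T) = -2 + 2*T + 2*√2*√T)
1/(q(202) + H(Q(-12, -17))) = 1/((-145 + 202) + (-2 + 2*(-17) + 2*√2*√(-17))) = 1/(57 + (-2 - 34 + 2*√2*(I*√17))) = 1/(57 + (-2 - 34 + 2*I*√34)) = 1/(57 + (-36 + 2*I*√34)) = 1/(21 + 2*I*√34)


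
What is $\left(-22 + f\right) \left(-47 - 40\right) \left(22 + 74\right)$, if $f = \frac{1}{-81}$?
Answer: $\frac{1654624}{9} \approx 1.8385 \cdot 10^{5}$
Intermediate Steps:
$f = - \frac{1}{81} \approx -0.012346$
$\left(-22 + f\right) \left(-47 - 40\right) \left(22 + 74\right) = \left(-22 - \frac{1}{81}\right) \left(-47 - 40\right) \left(22 + 74\right) = - \frac{1783 \left(\left(-87\right) 96\right)}{81} = \left(- \frac{1783}{81}\right) \left(-8352\right) = \frac{1654624}{9}$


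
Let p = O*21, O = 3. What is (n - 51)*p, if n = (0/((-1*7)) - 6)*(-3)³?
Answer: 6993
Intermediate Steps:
p = 63 (p = 3*21 = 63)
n = 162 (n = (0/(-7) - 6)*(-27) = (0*(-⅐) - 6)*(-27) = (0 - 6)*(-27) = -6*(-27) = 162)
(n - 51)*p = (162 - 51)*63 = 111*63 = 6993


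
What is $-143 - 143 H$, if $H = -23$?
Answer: $3146$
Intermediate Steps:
$-143 - 143 H = -143 - -3289 = -143 + 3289 = 3146$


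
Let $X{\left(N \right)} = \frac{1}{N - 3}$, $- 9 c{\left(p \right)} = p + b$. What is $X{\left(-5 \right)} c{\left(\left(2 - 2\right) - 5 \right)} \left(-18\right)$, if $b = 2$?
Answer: $\frac{3}{4} \approx 0.75$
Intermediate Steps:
$c{\left(p \right)} = - \frac{2}{9} - \frac{p}{9}$ ($c{\left(p \right)} = - \frac{p + 2}{9} = - \frac{2 + p}{9} = - \frac{2}{9} - \frac{p}{9}$)
$X{\left(N \right)} = \frac{1}{-3 + N}$
$X{\left(-5 \right)} c{\left(\left(2 - 2\right) - 5 \right)} \left(-18\right) = \frac{- \frac{2}{9} - \frac{\left(2 - 2\right) - 5}{9}}{-3 - 5} \left(-18\right) = \frac{- \frac{2}{9} - \frac{0 - 5}{9}}{-8} \left(-18\right) = - \frac{- \frac{2}{9} - - \frac{5}{9}}{8} \left(-18\right) = - \frac{- \frac{2}{9} + \frac{5}{9}}{8} \left(-18\right) = \left(- \frac{1}{8}\right) \frac{1}{3} \left(-18\right) = \left(- \frac{1}{24}\right) \left(-18\right) = \frac{3}{4}$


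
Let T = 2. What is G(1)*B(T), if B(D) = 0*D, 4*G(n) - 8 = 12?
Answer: 0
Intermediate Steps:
G(n) = 5 (G(n) = 2 + (¼)*12 = 2 + 3 = 5)
B(D) = 0
G(1)*B(T) = 5*0 = 0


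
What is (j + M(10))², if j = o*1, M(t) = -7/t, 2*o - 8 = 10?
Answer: 6889/100 ≈ 68.890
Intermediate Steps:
o = 9 (o = 4 + (½)*10 = 4 + 5 = 9)
j = 9 (j = 9*1 = 9)
(j + M(10))² = (9 - 7/10)² = (83/10)² = 6889/100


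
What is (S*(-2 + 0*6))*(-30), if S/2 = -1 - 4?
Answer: -600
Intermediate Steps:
S = -10 (S = 2*(-1 - 4) = 2*(-5) = -10)
(S*(-2 + 0*6))*(-30) = -10*(-2 + 0*6)*(-30) = -10*(-2 + 0)*(-30) = -10*(-2)*(-30) = 20*(-30) = -600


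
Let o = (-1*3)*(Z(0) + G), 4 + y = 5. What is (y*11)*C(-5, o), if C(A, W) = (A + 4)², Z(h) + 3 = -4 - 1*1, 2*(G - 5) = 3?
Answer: 11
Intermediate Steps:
y = 1 (y = -4 + 5 = 1)
G = 13/2 (G = 5 + (½)*3 = 5 + 3/2 = 13/2 ≈ 6.5000)
Z(h) = -8 (Z(h) = -3 + (-4 - 1*1) = -3 + (-4 - 1) = -3 - 5 = -8)
o = 9/2 (o = (-1*3)*(-8 + 13/2) = -3*(-3/2) = 9/2 ≈ 4.5000)
C(A, W) = (4 + A)²
(y*11)*C(-5, o) = (1*11)*(4 - 5)² = 11*(-1)² = 11*1 = 11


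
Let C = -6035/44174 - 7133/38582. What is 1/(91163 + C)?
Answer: 426080317/38842622954793 ≈ 1.0969e-5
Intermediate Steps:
C = -136983878/426080317 (C = -6035*1/44174 - 7133*1/38582 = -6035/44174 - 7133/38582 = -136983878/426080317 ≈ -0.32150)
1/(91163 + C) = 1/(91163 - 136983878/426080317) = 1/(38842622954793/426080317) = 426080317/38842622954793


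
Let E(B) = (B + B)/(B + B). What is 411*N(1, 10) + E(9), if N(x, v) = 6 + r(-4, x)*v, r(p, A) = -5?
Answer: -18083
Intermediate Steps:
E(B) = 1 (E(B) = (2*B)/((2*B)) = (2*B)*(1/(2*B)) = 1)
N(x, v) = 6 - 5*v
411*N(1, 10) + E(9) = 411*(6 - 5*10) + 1 = 411*(6 - 50) + 1 = 411*(-44) + 1 = -18084 + 1 = -18083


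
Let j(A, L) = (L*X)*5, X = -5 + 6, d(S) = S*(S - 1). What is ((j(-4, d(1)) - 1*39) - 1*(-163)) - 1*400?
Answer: -276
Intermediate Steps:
d(S) = S*(-1 + S)
X = 1
j(A, L) = 5*L (j(A, L) = (L*1)*5 = L*5 = 5*L)
((j(-4, d(1)) - 1*39) - 1*(-163)) - 1*400 = ((5*(1*(-1 + 1)) - 1*39) - 1*(-163)) - 1*400 = ((5*(1*0) - 39) + 163) - 400 = ((5*0 - 39) + 163) - 400 = ((0 - 39) + 163) - 400 = (-39 + 163) - 400 = 124 - 400 = -276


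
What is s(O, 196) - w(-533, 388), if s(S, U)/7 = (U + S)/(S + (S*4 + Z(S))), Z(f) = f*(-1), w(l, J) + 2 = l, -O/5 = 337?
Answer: 3616323/6740 ≈ 536.55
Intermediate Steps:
O = -1685 (O = -5*337 = -1685)
w(l, J) = -2 + l
Z(f) = -f
s(S, U) = 7*(S + U)/(4*S) (s(S, U) = 7*((U + S)/(S + (S*4 - S))) = 7*((S + U)/(S + (4*S - S))) = 7*((S + U)/(S + 3*S)) = 7*((S + U)/((4*S))) = 7*((S + U)*(1/(4*S))) = 7*((S + U)/(4*S)) = 7*(S + U)/(4*S))
s(O, 196) - w(-533, 388) = (7/4)*(-1685 + 196)/(-1685) - (-2 - 533) = (7/4)*(-1/1685)*(-1489) - 1*(-535) = 10423/6740 + 535 = 3616323/6740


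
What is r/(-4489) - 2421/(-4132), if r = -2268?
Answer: 20239245/18548548 ≈ 1.0912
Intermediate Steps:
r/(-4489) - 2421/(-4132) = -2268/(-4489) - 2421/(-4132) = -2268*(-1/4489) - 2421*(-1/4132) = 2268/4489 + 2421/4132 = 20239245/18548548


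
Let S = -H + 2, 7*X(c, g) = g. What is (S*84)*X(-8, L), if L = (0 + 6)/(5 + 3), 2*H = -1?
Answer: 45/2 ≈ 22.500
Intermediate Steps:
H = -1/2 (H = (1/2)*(-1) = -1/2 ≈ -0.50000)
L = 3/4 (L = 6/8 = 6*(1/8) = 3/4 ≈ 0.75000)
X(c, g) = g/7
S = 5/2 (S = -1*(-1/2) + 2 = 1/2 + 2 = 5/2 ≈ 2.5000)
(S*84)*X(-8, L) = ((5/2)*84)*((1/7)*(3/4)) = 210*(3/28) = 45/2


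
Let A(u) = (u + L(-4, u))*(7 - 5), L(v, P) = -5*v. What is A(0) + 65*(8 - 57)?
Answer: -3145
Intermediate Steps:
A(u) = 40 + 2*u (A(u) = (u - 5*(-4))*(7 - 5) = (u + 20)*2 = (20 + u)*2 = 40 + 2*u)
A(0) + 65*(8 - 57) = (40 + 2*0) + 65*(8 - 57) = (40 + 0) + 65*(-49) = 40 - 3185 = -3145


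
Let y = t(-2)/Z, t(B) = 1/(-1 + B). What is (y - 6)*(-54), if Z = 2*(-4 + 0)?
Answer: 1287/4 ≈ 321.75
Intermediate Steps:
Z = -8 (Z = 2*(-4) = -8)
y = 1/24 (y = 1/(-1 - 2*(-8)) = -⅛/(-3) = -⅓*(-⅛) = 1/24 ≈ 0.041667)
(y - 6)*(-54) = (1/24 - 6)*(-54) = -143/24*(-54) = 1287/4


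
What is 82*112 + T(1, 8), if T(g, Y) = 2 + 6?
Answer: 9192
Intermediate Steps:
T(g, Y) = 8
82*112 + T(1, 8) = 82*112 + 8 = 9184 + 8 = 9192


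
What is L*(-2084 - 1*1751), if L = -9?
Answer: 34515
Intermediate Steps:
L*(-2084 - 1*1751) = -9*(-2084 - 1*1751) = -9*(-2084 - 1751) = -9*(-3835) = 34515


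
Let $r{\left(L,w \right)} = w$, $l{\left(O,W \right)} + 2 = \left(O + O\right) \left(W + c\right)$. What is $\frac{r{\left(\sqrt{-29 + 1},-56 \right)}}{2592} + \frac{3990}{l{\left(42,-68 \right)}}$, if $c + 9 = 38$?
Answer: $- \frac{657853}{531036} \approx -1.2388$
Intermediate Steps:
$c = 29$ ($c = -9 + 38 = 29$)
$l{\left(O,W \right)} = -2 + 2 O \left(29 + W\right)$ ($l{\left(O,W \right)} = -2 + \left(O + O\right) \left(W + 29\right) = -2 + 2 O \left(29 + W\right)$)
$\frac{r{\left(\sqrt{-29 + 1},-56 \right)}}{2592} + \frac{3990}{l{\left(42,-68 \right)}} = - \frac{56}{2592} + \frac{3990}{-2 + 58 \cdot 42 + 2 \cdot 42 \left(-68\right)} = \left(-56\right) \frac{1}{2592} + \frac{3990}{-2 + 2436 - 5712} = - \frac{7}{324} + \frac{3990}{-3278} = - \frac{7}{324} + 3990 \left(- \frac{1}{3278}\right) = - \frac{7}{324} - \frac{1995}{1639} = - \frac{657853}{531036}$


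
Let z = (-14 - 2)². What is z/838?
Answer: 128/419 ≈ 0.30549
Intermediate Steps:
z = 256 (z = (-16)² = 256)
z/838 = 256/838 = 256*(1/838) = 128/419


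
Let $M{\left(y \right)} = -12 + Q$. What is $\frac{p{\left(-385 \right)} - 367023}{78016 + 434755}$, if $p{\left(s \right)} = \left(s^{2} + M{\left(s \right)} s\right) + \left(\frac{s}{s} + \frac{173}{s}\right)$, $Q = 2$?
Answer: $- \frac{82754768}{197416835} \approx -0.41919$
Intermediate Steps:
$M{\left(y \right)} = -10$ ($M{\left(y \right)} = -12 + 2 = -10$)
$p{\left(s \right)} = 1 + s^{2} - 10 s + \frac{173}{s}$ ($p{\left(s \right)} = \left(s^{2} - 10 s\right) + \left(\frac{s}{s} + \frac{173}{s}\right) = \left(s^{2} - 10 s\right) + \left(1 + \frac{173}{s}\right) = 1 + s^{2} - 10 s + \frac{173}{s}$)
$\frac{p{\left(-385 \right)} - 367023}{78016 + 434755} = \frac{\left(1 + \left(-385\right)^{2} - -3850 + \frac{173}{-385}\right) - 367023}{78016 + 434755} = \frac{\left(1 + 148225 + 3850 + 173 \left(- \frac{1}{385}\right)\right) - 367023}{512771} = \left(\left(1 + 148225 + 3850 - \frac{173}{385}\right) - 367023\right) \frac{1}{512771} = \left(\frac{58549087}{385} - 367023\right) \frac{1}{512771} = \left(- \frac{82754768}{385}\right) \frac{1}{512771} = - \frac{82754768}{197416835}$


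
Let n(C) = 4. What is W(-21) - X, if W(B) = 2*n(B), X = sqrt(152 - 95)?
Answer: 8 - sqrt(57) ≈ 0.45017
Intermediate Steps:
X = sqrt(57) ≈ 7.5498
W(B) = 8 (W(B) = 2*4 = 8)
W(-21) - X = 8 - sqrt(57)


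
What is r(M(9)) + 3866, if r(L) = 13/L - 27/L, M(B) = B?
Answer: 34780/9 ≈ 3864.4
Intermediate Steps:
r(L) = -14/L
r(M(9)) + 3866 = -14/9 + 3866 = 34780/9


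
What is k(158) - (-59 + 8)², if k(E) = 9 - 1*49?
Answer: -2641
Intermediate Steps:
k(E) = -40 (k(E) = 9 - 49 = -40)
k(158) - (-59 + 8)² = -40 - (-59 + 8)² = -40 - 1*(-51)² = -40 - 1*2601 = -40 - 2601 = -2641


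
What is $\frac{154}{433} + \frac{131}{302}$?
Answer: $\frac{103231}{130766} \approx 0.78943$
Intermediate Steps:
$\frac{154}{433} + \frac{131}{302} = \frac{103231}{130766}$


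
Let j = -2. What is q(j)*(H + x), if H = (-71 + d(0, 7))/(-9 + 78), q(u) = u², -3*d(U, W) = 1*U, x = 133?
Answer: 36424/69 ≈ 527.88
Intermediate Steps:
d(U, W) = -U/3
H = -71/69 (H = (-71 - ⅓*0)/(-9 + 78) = (-71 + 0)/69 = -71*1/69 = -71/69 ≈ -1.0290)
q(j)*(H + x) = (-2)²*(-71/69 + 133) = 4*(9106/69) = 36424/69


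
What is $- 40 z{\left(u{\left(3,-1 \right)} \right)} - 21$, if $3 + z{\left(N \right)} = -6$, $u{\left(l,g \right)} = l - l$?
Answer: $339$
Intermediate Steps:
$u{\left(l,g \right)} = 0$
$z{\left(N \right)} = -9$ ($z{\left(N \right)} = -3 - 6 = -9$)
$- 40 z{\left(u{\left(3,-1 \right)} \right)} - 21 = \left(-40\right) \left(-9\right) - 21 = 360 - 21 = 339$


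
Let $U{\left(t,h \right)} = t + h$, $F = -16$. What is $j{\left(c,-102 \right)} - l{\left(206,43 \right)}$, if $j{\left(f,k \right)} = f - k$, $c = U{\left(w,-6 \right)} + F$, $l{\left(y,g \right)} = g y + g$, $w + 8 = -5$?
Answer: $-8834$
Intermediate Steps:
$w = -13$ ($w = -8 - 5 = -13$)
$U{\left(t,h \right)} = h + t$
$l{\left(y,g \right)} = g + g y$
$c = -35$ ($c = \left(-6 - 13\right) - 16 = -19 - 16 = -35$)
$j{\left(c,-102 \right)} - l{\left(206,43 \right)} = \left(-35 - -102\right) - 43 \left(1 + 206\right) = \left(-35 + 102\right) - 43 \cdot 207 = 67 - 8901 = -8834$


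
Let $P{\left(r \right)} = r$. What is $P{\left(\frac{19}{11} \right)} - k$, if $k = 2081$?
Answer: $- \frac{22872}{11} \approx -2079.3$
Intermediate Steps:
$P{\left(\frac{19}{11} \right)} - k = \frac{19}{11} - 2081 = - \frac{22872}{11}$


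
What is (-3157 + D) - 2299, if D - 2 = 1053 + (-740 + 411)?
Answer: -4730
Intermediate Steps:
D = 726 (D = 2 + (1053 + (-740 + 411)) = 2 + (1053 - 329) = 2 + 724 = 726)
(-3157 + D) - 2299 = (-3157 + 726) - 2299 = -2431 - 2299 = -4730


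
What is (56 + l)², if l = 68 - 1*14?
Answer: 12100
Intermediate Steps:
l = 54 (l = 68 - 14 = 54)
(56 + l)² = (56 + 54)² = 110² = 12100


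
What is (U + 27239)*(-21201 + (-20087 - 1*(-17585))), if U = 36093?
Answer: -1501158396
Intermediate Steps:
(U + 27239)*(-21201 + (-20087 - 1*(-17585))) = (36093 + 27239)*(-21201 + (-20087 - 1*(-17585))) = 63332*(-21201 + (-20087 + 17585)) = 63332*(-21201 - 2502) = 63332*(-23703) = -1501158396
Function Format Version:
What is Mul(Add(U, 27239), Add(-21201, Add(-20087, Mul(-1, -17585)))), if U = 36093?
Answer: -1501158396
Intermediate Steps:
Mul(Add(U, 27239), Add(-21201, Add(-20087, Mul(-1, -17585)))) = Mul(Add(36093, 27239), Add(-21201, Add(-20087, Mul(-1, -17585)))) = Mul(63332, Add(-21201, Add(-20087, 17585))) = Mul(63332, Add(-21201, -2502)) = Mul(63332, -23703) = -1501158396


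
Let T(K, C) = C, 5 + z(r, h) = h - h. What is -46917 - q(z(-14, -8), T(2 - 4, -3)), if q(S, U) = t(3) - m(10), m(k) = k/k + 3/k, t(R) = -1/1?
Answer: -469147/10 ≈ -46915.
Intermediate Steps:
t(R) = -1 (t(R) = -1*1 = -1)
m(k) = 1 + 3/k
z(r, h) = -5 (z(r, h) = -5 + (h - h) = -5 + 0 = -5)
q(S, U) = -23/10 (q(S, U) = -1 - (3 + 10)/10 = -1 - 13/10 = -23/10)
-46917 - q(z(-14, -8), T(2 - 4, -3)) = -46917 - 1*(-23/10) = -46917 + 23/10 = -469147/10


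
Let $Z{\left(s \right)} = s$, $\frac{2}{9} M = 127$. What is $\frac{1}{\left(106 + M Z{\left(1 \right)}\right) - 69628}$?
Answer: $- \frac{2}{137901} \approx -1.4503 \cdot 10^{-5}$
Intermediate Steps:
$M = \frac{1143}{2}$ ($M = \frac{9}{2} \cdot 127 = \frac{1143}{2} \approx 571.5$)
$\frac{1}{\left(106 + M Z{\left(1 \right)}\right) - 69628} = \frac{1}{\left(106 + \frac{1143}{2} \cdot 1\right) - 69628} = \frac{1}{\left(106 + \frac{1143}{2}\right) - 69628} = \frac{1}{\frac{1355}{2} - 69628} = \frac{1}{- \frac{137901}{2}} = - \frac{2}{137901}$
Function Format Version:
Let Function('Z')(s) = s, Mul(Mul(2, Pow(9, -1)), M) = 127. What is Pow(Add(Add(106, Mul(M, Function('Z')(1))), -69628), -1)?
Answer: Rational(-2, 137901) ≈ -1.4503e-5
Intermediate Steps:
M = Rational(1143, 2) (M = Mul(Rational(9, 2), 127) = Rational(1143, 2) ≈ 571.50)
Pow(Add(Add(106, Mul(M, Function('Z')(1))), -69628), -1) = Pow(Add(Add(106, Mul(Rational(1143, 2), 1)), -69628), -1) = Pow(Add(Add(106, Rational(1143, 2)), -69628), -1) = Pow(Add(Rational(1355, 2), -69628), -1) = Pow(Rational(-137901, 2), -1) = Rational(-2, 137901)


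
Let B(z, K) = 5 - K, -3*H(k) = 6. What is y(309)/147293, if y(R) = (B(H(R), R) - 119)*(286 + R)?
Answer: -251685/147293 ≈ -1.7087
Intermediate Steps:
H(k) = -2 (H(k) = -1/3*6 = -2)
y(R) = (-114 - R)*(286 + R) (y(R) = ((5 - R) - 119)*(286 + R) = (-114 - R)*(286 + R))
y(309)/147293 = (-32604 - 1*309**2 - 400*309)/147293 = (-32604 - 1*95481 - 123600)*(1/147293) = (-32604 - 95481 - 123600)*(1/147293) = -251685*1/147293 = -251685/147293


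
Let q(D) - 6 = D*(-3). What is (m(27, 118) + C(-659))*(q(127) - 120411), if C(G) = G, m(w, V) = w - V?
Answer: 90589500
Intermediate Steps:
q(D) = 6 - 3*D (q(D) = 6 + D*(-3) = 6 - 3*D)
(m(27, 118) + C(-659))*(q(127) - 120411) = ((27 - 1*118) - 659)*((6 - 3*127) - 120411) = ((27 - 118) - 659)*((6 - 381) - 120411) = (-91 - 659)*(-375 - 120411) = -750*(-120786) = 90589500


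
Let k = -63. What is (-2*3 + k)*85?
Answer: -5865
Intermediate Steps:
(-2*3 + k)*85 = (-2*3 - 63)*85 = (-6 - 63)*85 = -69*85 = -5865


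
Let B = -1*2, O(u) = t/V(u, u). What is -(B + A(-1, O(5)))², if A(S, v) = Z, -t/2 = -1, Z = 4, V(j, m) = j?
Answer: -4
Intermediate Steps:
t = 2 (t = -2*(-1) = 2)
O(u) = 2/u
A(S, v) = 4
B = -2
-(B + A(-1, O(5)))² = -(-2 + 4)² = -1*2² = -1*4 = -4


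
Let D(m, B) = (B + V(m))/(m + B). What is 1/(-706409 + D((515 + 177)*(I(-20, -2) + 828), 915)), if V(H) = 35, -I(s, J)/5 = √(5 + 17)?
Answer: -232470374549004079/164219164429655744296761 - 3287000*√22/164219164429655744296761 ≈ -1.4156e-6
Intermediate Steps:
I(s, J) = -5*√22 (I(s, J) = -5*√(5 + 17) = -5*√22)
D(m, B) = (35 + B)/(B + m) (D(m, B) = (B + 35)/(m + B) = (35 + B)/(B + m))
1/(-706409 + D((515 + 177)*(I(-20, -2) + 828), 915)) = 1/(-706409 + (35 + 915)/(915 + (515 + 177)*(-5*√22 + 828))) = 1/(-706409 + 950/(915 + 692*(828 - 5*√22))) = 1/(-706409 + 950/(915 + (572976 - 3460*√22))) = 1/(-706409 + 950/(573891 - 3460*√22))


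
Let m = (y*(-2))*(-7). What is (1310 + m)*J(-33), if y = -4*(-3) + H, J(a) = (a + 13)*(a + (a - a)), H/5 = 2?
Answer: 1067880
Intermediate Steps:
H = 10 (H = 5*2 = 10)
J(a) = a*(13 + a) (J(a) = (13 + a)*(a + 0) = (13 + a)*a = a*(13 + a))
y = 22 (y = -4*(-3) + 10 = 12 + 10 = 22)
m = 308 (m = (22*(-2))*(-7) = -44*(-7) = 308)
(1310 + m)*J(-33) = (1310 + 308)*(-33*(13 - 33)) = 1618*(-33*(-20)) = 1618*660 = 1067880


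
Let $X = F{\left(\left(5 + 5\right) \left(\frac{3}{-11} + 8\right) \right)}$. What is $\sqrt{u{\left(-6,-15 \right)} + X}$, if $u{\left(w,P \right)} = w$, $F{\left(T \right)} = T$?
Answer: $\frac{28 \sqrt{11}}{11} \approx 8.4423$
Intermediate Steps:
$X = \frac{850}{11}$ ($X = \left(5 + 5\right) \left(\frac{3}{-11} + 8\right) = 10 \left(3 \left(- \frac{1}{11}\right) + 8\right) = 10 \left(- \frac{3}{11} + 8\right) = 10 \cdot \frac{85}{11} = \frac{850}{11} \approx 77.273$)
$\sqrt{u{\left(-6,-15 \right)} + X} = \sqrt{-6 + \frac{850}{11}} = \sqrt{\frac{784}{11}} = \frac{28 \sqrt{11}}{11}$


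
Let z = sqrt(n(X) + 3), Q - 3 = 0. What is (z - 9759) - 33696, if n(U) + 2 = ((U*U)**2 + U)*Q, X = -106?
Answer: -43455 + sqrt(378742771) ≈ -23994.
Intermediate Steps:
Q = 3 (Q = 3 + 0 = 3)
n(U) = -2 + 3*U + 3*U**4 (n(U) = -2 + ((U*U)**2 + U)*3 = -2 + ((U**2)**2 + U)*3 = -2 + (U**4 + U)*3 = -2 + (U + U**4)*3 = -2 + (3*U + 3*U**4) = -2 + 3*U + 3*U**4)
z = sqrt(378742771) (z = sqrt((-2 + 3*(-106) + 3*(-106)**4) + 3) = sqrt((-2 - 318 + 3*126247696) + 3) = sqrt((-2 - 318 + 378743088) + 3) = sqrt(378742768 + 3) = sqrt(378742771) ≈ 19461.)
(z - 9759) - 33696 = (sqrt(378742771) - 9759) - 33696 = (-9759 + sqrt(378742771)) - 33696 = -43455 + sqrt(378742771)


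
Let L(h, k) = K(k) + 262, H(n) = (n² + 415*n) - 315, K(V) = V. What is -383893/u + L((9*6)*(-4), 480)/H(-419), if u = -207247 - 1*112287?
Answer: 759572601/434885774 ≈ 1.7466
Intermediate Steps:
u = -319534 (u = -207247 - 112287 = -319534)
H(n) = -315 + n² + 415*n
L(h, k) = 262 + k (L(h, k) = k + 262 = 262 + k)
-383893/u + L((9*6)*(-4), 480)/H(-419) = -383893/(-319534) + (262 + 480)/(-315 + (-419)² + 415*(-419)) = -383893*(-1/319534) + 742/(-315 + 175561 - 173885) = 383893/319534 + 742/1361 = 759572601/434885774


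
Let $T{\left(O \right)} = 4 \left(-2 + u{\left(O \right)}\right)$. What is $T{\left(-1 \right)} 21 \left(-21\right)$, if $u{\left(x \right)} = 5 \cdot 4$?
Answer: $-31752$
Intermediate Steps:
$u{\left(x \right)} = 20$
$T{\left(O \right)} = 72$ ($T{\left(O \right)} = 4 \left(-2 + 20\right) = 4 \cdot 18 = 72$)
$T{\left(-1 \right)} 21 \left(-21\right) = 72 \cdot 21 \left(-21\right) = 1512 \left(-21\right) = -31752$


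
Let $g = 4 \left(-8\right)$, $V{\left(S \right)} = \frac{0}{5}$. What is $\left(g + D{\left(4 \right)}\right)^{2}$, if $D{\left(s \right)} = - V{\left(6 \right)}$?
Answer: $1024$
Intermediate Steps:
$V{\left(S \right)} = 0$ ($V{\left(S \right)} = 0 \cdot \frac{1}{5} = 0$)
$D{\left(s \right)} = 0$ ($D{\left(s \right)} = \left(-1\right) 0 = 0$)
$g = -32$
$\left(g + D{\left(4 \right)}\right)^{2} = \left(-32 + 0\right)^{2} = \left(-32\right)^{2} = 1024$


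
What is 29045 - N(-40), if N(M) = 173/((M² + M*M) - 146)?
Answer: 88703257/3054 ≈ 29045.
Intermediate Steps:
N(M) = 173/(-146 + 2*M²) (N(M) = 173/((M² + M²) - 146) = 173/(2*M² - 146) = 173/(-146 + 2*M²))
29045 - N(-40) = 29045 - 173/(2*(-73 + (-40)²)) = 29045 - 173/(2*(-73 + 1600)) = 29045 - 173/(2*1527) = 29045 - 1*173/3054 = 29045 - 173/3054 = 88703257/3054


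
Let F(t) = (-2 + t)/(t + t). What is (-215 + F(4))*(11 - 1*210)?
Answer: 170941/4 ≈ 42735.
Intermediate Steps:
F(t) = (-2 + t)/(2*t) (F(t) = (-2 + t)/((2*t)) = (-2 + t)*(1/(2*t)) = (-2 + t)/(2*t))
(-215 + F(4))*(11 - 1*210) = (-215 + (½)*(-2 + 4)/4)*(11 - 1*210) = (-215 + (½)*(¼)*2)*(11 - 210) = (-215 + ¼)*(-199) = -859/4*(-199) = 170941/4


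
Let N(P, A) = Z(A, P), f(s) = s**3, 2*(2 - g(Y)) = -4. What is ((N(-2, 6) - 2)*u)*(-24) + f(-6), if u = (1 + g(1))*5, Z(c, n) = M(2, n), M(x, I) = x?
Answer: -216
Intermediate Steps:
g(Y) = 4 (g(Y) = 2 - 1/2*(-4) = 2 + 2 = 4)
Z(c, n) = 2
N(P, A) = 2
u = 25 (u = (1 + 4)*5 = 5*5 = 25)
((N(-2, 6) - 2)*u)*(-24) + f(-6) = ((2 - 2)*25)*(-24) + (-6)**3 = (0*25)*(-24) - 216 = 0*(-24) - 216 = 0 - 216 = -216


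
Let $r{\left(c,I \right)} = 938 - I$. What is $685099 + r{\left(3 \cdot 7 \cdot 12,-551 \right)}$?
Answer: $686588$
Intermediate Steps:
$685099 + r{\left(3 \cdot 7 \cdot 12,-551 \right)} = 685099 + \left(938 - -551\right) = 685099 + \left(938 + 551\right) = 685099 + 1489 = 686588$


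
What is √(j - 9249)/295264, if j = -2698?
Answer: I*√11947/295264 ≈ 0.00037018*I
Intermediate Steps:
√(j - 9249)/295264 = √(-2698 - 9249)/295264 = √(-11947)*(1/295264) = (I*√11947)*(1/295264) = I*√11947/295264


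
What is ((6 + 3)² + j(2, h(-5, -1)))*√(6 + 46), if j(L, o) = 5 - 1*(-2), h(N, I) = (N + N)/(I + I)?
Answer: 176*√13 ≈ 634.58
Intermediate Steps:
h(N, I) = N/I (h(N, I) = (2*N)/((2*I)) = (2*N)*(1/(2*I)) = N/I)
j(L, o) = 7 (j(L, o) = 5 + 2 = 7)
((6 + 3)² + j(2, h(-5, -1)))*√(6 + 46) = ((6 + 3)² + 7)*√(6 + 46) = (9² + 7)*√52 = (81 + 7)*(2*√13) = 88*(2*√13) = 176*√13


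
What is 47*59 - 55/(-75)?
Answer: 41606/15 ≈ 2773.7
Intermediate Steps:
47*59 - 55/(-75) = 2773 - 55*(-1/75) = 2773 + 11/15 = 41606/15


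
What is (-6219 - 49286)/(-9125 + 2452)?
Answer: 55505/6673 ≈ 8.3178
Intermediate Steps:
(-6219 - 49286)/(-9125 + 2452) = -55505/(-6673) = -55505*(-1/6673) = 55505/6673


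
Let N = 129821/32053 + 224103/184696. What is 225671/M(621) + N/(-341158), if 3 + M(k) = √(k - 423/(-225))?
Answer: 34183674457870465546175/30995969604377181488 + 2256710*√3893/15347 ≈ 10278.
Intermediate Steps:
N = 31160592875/5920060888 (N = 129821*(1/32053) + 224103*(1/184696) = 129821/32053 + 224103/184696 = 31160592875/5920060888 ≈ 5.2636)
M(k) = -3 + √(47/25 + k) (M(k) = -3 + √(k - 423/(-225)) = -3 + √(k - 423*(-1/225)) = -3 + √(k + 47/25) = -3 + √(47/25 + k))
225671/M(621) + N/(-341158) = 225671/(-3 + √(47 + 25*621)/5) + (31160592875/5920060888)/(-341158) = 225671/(-3 + √(47 + 15525)/5) + (31160592875/5920060888)*(-1/341158) = 225671/(-3 + √15572/5) - 31160592875/2019676132428304 = 225671/(-3 + (2*√3893)/5) - 31160592875/2019676132428304 = 225671/(-3 + 2*√3893/5) - 31160592875/2019676132428304 = -31160592875/2019676132428304 + 225671/(-3 + 2*√3893/5)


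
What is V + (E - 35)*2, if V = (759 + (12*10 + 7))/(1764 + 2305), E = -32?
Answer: -544360/4069 ≈ -133.78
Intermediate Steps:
V = 886/4069 (V = (759 + (120 + 7))/4069 = (759 + 127)*(1/4069) = 886*(1/4069) = 886/4069 ≈ 0.21774)
V + (E - 35)*2 = 886/4069 + (-32 - 35)*2 = 886/4069 - 67*2 = 886/4069 - 134 = -544360/4069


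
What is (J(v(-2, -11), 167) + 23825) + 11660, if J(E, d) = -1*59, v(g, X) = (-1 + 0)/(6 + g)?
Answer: 35426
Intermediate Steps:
v(g, X) = -1/(6 + g)
J(E, d) = -59
(J(v(-2, -11), 167) + 23825) + 11660 = (-59 + 23825) + 11660 = 23766 + 11660 = 35426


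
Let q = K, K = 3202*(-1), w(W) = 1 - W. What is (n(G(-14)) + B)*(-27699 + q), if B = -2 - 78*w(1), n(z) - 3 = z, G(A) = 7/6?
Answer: -401713/6 ≈ -66952.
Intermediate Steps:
G(A) = 7/6 (G(A) = 7*(⅙) = 7/6)
K = -3202
q = -3202
n(z) = 3 + z
B = -2 (B = -2 - 78*(1 - 1*1) = -2 - 78*(1 - 1) = -2 - 78*0 = -2 + 0 = -2)
(n(G(-14)) + B)*(-27699 + q) = ((3 + 7/6) - 2)*(-27699 - 3202) = (25/6 - 2)*(-30901) = (13/6)*(-30901) = -401713/6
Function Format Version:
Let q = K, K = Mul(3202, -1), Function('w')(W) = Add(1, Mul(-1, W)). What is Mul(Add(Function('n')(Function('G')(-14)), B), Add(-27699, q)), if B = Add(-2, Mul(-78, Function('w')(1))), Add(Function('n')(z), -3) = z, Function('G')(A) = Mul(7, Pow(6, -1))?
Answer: Rational(-401713, 6) ≈ -66952.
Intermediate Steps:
Function('G')(A) = Rational(7, 6) (Function('G')(A) = Mul(7, Rational(1, 6)) = Rational(7, 6))
K = -3202
q = -3202
Function('n')(z) = Add(3, z)
B = -2 (B = Add(-2, Mul(-78, Add(1, Mul(-1, 1)))) = Add(-2, Mul(-78, Add(1, -1))) = Add(-2, Mul(-78, 0)) = Add(-2, 0) = -2)
Mul(Add(Function('n')(Function('G')(-14)), B), Add(-27699, q)) = Mul(Add(Add(3, Rational(7, 6)), -2), Add(-27699, -3202)) = Mul(Add(Rational(25, 6), -2), -30901) = Mul(Rational(13, 6), -30901) = Rational(-401713, 6)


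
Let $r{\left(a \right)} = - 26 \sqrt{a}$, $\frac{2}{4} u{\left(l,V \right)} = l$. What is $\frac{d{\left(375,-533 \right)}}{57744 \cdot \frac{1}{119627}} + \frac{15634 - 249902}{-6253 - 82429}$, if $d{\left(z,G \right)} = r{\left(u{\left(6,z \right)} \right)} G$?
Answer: $\frac{117134}{44341} + \frac{828895483 \sqrt{3}}{14436} \approx 99455.0$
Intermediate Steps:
$u{\left(l,V \right)} = 2 l$
$d{\left(z,G \right)} = - 52 G \sqrt{3}$ ($d{\left(z,G \right)} = - 26 \sqrt{2 \cdot 6} G = - 26 \sqrt{12} G = - 26 \cdot 2 \sqrt{3} G = - 52 \sqrt{3} G = - 52 G \sqrt{3}$)
$\frac{d{\left(375,-533 \right)}}{57744 \cdot \frac{1}{119627}} + \frac{15634 - 249902}{-6253 - 82429} = \frac{\left(-52\right) \left(-533\right) \sqrt{3}}{57744 \cdot \frac{1}{119627}} + \frac{15634 - 249902}{-6253 - 82429} = \frac{27716 \sqrt{3}}{57744 \cdot \frac{1}{119627}} - \frac{234268}{-88682} = \frac{27716 \sqrt{3}}{\frac{57744}{119627}} - - \frac{117134}{44341} = 27716 \sqrt{3} \cdot \frac{119627}{57744} + \frac{117134}{44341} = \frac{828895483 \sqrt{3}}{14436} + \frac{117134}{44341} = \frac{117134}{44341} + \frac{828895483 \sqrt{3}}{14436}$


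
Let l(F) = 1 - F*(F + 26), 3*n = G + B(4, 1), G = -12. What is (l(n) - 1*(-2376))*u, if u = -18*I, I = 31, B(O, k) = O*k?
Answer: -1361086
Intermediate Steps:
n = -8/3 (n = (-12 + 4*1)/3 = (-12 + 4)/3 = (⅓)*(-8) = -8/3 ≈ -2.6667)
u = -558 (u = -18*31 = -558)
l(F) = 1 - F*(26 + F)
(l(n) - 1*(-2376))*u = ((1 - (-8/3)² - 26*(-8/3)) - 1*(-2376))*(-558) = ((1 - 1*64/9 + 208/3) + 2376)*(-558) = ((1 - 64/9 + 208/3) + 2376)*(-558) = (569/9 + 2376)*(-558) = (21953/9)*(-558) = -1361086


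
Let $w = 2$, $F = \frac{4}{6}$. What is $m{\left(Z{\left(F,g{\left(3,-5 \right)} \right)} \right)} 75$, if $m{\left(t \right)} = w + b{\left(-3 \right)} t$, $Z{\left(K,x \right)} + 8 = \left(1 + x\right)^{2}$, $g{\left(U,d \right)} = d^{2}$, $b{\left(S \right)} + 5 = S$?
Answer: $-400650$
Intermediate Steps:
$F = \frac{2}{3}$ ($F = 4 \cdot \frac{1}{6} = \frac{2}{3} \approx 0.66667$)
$b{\left(S \right)} = -5 + S$
$Z{\left(K,x \right)} = -8 + \left(1 + x\right)^{2}$
$m{\left(t \right)} = 2 - 8 t$ ($m{\left(t \right)} = 2 + \left(-5 - 3\right) t = 2 - 8 t$)
$m{\left(Z{\left(F,g{\left(3,-5 \right)} \right)} \right)} 75 = \left(2 - 8 \left(-8 + \left(1 + \left(-5\right)^{2}\right)^{2}\right)\right) 75 = \left(2 - 8 \left(-8 + \left(1 + 25\right)^{2}\right)\right) 75 = \left(2 - 8 \left(-8 + 26^{2}\right)\right) 75 = \left(2 - 8 \left(-8 + 676\right)\right) 75 = \left(2 - 5344\right) 75 = \left(-5342\right) 75 = -400650$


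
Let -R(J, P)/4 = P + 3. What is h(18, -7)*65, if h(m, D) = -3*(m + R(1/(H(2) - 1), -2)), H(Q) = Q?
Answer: -2730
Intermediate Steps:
R(J, P) = -12 - 4*P (R(J, P) = -4*(P + 3) = -4*(3 + P) = -12 - 4*P)
h(m, D) = 12 - 3*m (h(m, D) = -3*(m + (-12 - 4*(-2))) = -3*(m + (-12 + 8)) = -3*(m - 4) = -3*(-4 + m) = 12 - 3*m)
h(18, -7)*65 = (12 - 3*18)*65 = (12 - 54)*65 = -42*65 = -2730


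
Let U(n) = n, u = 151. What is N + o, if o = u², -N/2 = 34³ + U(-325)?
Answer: -55157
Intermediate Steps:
N = -77958 (N = -2*(34³ - 325) = -2*(39304 - 325) = -2*38979 = -77958)
o = 22801 (o = 151² = 22801)
N + o = -77958 + 22801 = -55157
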